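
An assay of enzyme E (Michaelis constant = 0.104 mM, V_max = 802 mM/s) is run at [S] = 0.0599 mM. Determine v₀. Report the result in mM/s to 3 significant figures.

293 mM/s

[S]/(Km+[S]) = 0.0599/0.1639 = 0.3655, the fractional saturation.
v = 0.3655 × Vmax = 0.3655 × 802 = 293 mM/s.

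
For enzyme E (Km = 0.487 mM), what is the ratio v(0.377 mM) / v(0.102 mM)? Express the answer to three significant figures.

2.52

Since Vmax cancels, v₂/v₁ = [S]₂(Km+[S]₁) / [S]₁(Km+[S]₂).
= 0.377×(0.487+0.102) / (0.102×(0.487+0.377)) = 0.2221/0.08813 = 2.52.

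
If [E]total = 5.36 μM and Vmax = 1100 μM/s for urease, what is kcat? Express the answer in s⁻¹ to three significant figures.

kcat = Vmax/[E]total = 1100 μM/s / 5.36 μM = 205 s⁻¹.

205 s⁻¹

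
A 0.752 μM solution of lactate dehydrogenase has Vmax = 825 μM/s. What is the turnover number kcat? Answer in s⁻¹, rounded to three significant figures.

kcat = Vmax/[E]total = 825 μM/s / 0.752 μM = 1100 s⁻¹.

1100 s⁻¹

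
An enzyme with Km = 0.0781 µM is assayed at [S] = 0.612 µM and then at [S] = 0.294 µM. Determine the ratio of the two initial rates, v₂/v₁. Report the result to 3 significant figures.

The fractional saturations are [S]/(Km+[S]) = 0.612/0.6901 = 0.8868 and 0.294/0.3721 = 0.7901.
v₂/v₁ is just their ratio: 0.7901/0.8868 = 0.891.

0.891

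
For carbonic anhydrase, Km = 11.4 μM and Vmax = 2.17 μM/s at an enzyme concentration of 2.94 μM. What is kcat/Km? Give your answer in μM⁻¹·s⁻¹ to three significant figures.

kcat = Vmax/[E]total = 2.17/2.94 = 0.738 s⁻¹.
kcat/Km = 0.738/11.4 = 0.0647 μM⁻¹·s⁻¹.

0.0647 μM⁻¹·s⁻¹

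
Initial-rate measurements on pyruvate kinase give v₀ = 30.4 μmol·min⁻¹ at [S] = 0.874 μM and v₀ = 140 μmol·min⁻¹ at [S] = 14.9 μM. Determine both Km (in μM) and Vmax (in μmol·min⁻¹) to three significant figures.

Km = 4.32 μM; Vmax = 181 μmol·min⁻¹

From v = Vmax[S]/(Km+[S]), each point gives Vmax = v(Km+[S])/[S].
Equating: 30.4(Km+0.874)/0.874 = 140(Km+14.9)/14.9.
34.78·Km + 30.4 = 9.396·Km + 140, so (34.78 − 9.396)·Km = 140 − 30.4.
Km = 109.6/25.39 = 4.32 μM; then Vmax = 30.4(4.32+0.874)/0.874 = 181 μmol·min⁻¹.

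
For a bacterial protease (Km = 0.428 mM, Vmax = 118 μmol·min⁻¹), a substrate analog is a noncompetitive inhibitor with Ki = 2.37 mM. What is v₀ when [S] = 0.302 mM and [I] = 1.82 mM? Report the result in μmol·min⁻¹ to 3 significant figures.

α = 1 + [I]/Ki = 1 + 1.82/2.37 = 1.768.
For a noncompetitive inhibitor, Vmax is reduced to Vmax/α while Km is unchanged: Km,app = 0.428 mM, Vmax,app = 66.7 μmol·min⁻¹.
v = Vmax,app·[S]/(Km,app + [S]) = 66.7 × 0.302/(0.428 + 0.302) = 27.6 μmol·min⁻¹.

27.6 μmol·min⁻¹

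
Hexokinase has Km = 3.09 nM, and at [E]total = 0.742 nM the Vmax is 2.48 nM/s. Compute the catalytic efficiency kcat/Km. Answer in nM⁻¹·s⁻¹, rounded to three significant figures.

1.08 nM⁻¹·s⁻¹

kcat = Vmax/[E]total = 2.48/0.742 = 3.34 s⁻¹.
kcat/Km = 3.34/3.09 = 1.08 nM⁻¹·s⁻¹.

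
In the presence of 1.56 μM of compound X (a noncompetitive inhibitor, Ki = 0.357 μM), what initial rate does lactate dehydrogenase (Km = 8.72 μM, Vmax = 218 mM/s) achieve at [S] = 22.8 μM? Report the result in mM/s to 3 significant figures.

α = 1 + [I]/Ki = 1 + 1.56/0.357 = 5.370.
For a noncompetitive inhibitor, Vmax is reduced to Vmax/α while Km is unchanged: Km,app = 8.72 μM, Vmax,app = 40.6 mM/s.
v = Vmax,app·[S]/(Km,app + [S]) = 40.6 × 22.8/(8.72 + 22.8) = 29.4 mM/s.

29.4 mM/s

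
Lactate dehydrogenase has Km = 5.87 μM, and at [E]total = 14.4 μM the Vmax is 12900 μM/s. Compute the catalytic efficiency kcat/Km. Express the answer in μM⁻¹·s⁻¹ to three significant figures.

153 μM⁻¹·s⁻¹

kcat = Vmax/[E]total = 12900/14.4 = 896 s⁻¹.
kcat/Km = 896/5.87 = 153 μM⁻¹·s⁻¹.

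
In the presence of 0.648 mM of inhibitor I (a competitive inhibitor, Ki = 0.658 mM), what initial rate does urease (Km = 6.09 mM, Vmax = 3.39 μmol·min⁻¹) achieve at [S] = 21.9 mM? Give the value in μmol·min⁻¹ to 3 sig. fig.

2.18 μmol·min⁻¹

α = 1 + [I]/Ki = 1 + 0.648/0.658 = 1.985.
For a competitive inhibitor, Vmax is unchanged and the apparent Km becomes α·Km: Km,app = 12.1 mM, Vmax,app = 3.39 μmol·min⁻¹.
v = Vmax,app·[S]/(Km,app + [S]) = 3.39 × 21.9/(12.1 + 21.9) = 2.18 μmol·min⁻¹.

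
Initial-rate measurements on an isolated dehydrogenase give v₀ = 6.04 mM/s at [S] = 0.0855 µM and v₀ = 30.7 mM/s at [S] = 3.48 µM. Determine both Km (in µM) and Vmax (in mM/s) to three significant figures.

In reciprocal form, 1/v = (Km/Vmax)·(1/[S]) + 1/Vmax. The two points give (1/[S], 1/v) = (11.70, 0.1656) and (0.2874, 0.03257).
Slope = (0.1656 − 0.03257)/(11.70 − 0.2874) = 0.01166; intercept = 0.1656 − 0.01166×11.70 = 0.02922.
Vmax = 1/intercept = 34.2 mM/s; Km = slope × Vmax = 0.01166 × 34.2 = 0.399 µM.

Km = 0.399 µM; Vmax = 34.2 mM/s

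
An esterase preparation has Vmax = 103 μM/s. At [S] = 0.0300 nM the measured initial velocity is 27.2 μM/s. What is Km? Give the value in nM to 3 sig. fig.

From v = Vmax[S]/(Km+[S]), Km = [S](Vmax − v)/v.
Km = 0.0300 × (103 − 27.2) / 27.2 = 2.274/27.2 = 0.0836 nM.

0.0836 nM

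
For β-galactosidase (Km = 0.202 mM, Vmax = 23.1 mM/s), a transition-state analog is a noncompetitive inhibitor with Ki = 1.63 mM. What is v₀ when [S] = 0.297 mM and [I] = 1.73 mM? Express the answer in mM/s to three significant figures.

α = 1 + [I]/Ki = 1 + 1.73/1.63 = 2.061.
For a noncompetitive inhibitor, Vmax is reduced to Vmax/α while Km is unchanged: Km,app = 0.202 mM, Vmax,app = 11.2 mM/s.
v = Vmax,app·[S]/(Km,app + [S]) = 11.2 × 0.297/(0.202 + 0.297) = 6.67 mM/s.

6.67 mM/s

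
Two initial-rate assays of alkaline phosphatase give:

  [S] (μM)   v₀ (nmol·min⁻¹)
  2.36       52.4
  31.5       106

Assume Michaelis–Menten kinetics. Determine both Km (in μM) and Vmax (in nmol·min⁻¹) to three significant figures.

Km = 2.85 μM; Vmax = 116 nmol·min⁻¹

From v = Vmax[S]/(Km+[S]), each point gives Vmax = v(Km+[S])/[S].
Equating: 52.4(Km+2.36)/2.36 = 106(Km+31.5)/31.5.
22.20·Km + 52.4 = 3.365·Km + 106, so (22.20 − 3.365)·Km = 106 − 52.4.
Km = 53.60/18.84 = 2.85 μM; then Vmax = 52.4(2.85+2.36)/2.36 = 116 nmol·min⁻¹.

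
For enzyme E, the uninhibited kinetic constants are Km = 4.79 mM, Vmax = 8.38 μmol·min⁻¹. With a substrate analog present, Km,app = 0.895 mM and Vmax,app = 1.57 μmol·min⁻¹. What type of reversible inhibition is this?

Both Km and Vmax decrease by the same factor (~5.35-fold) — characteristic of uncompetitive inhibition.

uncompetitive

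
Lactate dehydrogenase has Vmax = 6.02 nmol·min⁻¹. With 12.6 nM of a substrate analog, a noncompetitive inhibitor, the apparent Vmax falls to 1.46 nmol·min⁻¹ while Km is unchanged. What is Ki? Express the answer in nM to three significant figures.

Noncompetitive: Vmax,app = Vmax/α with α = 1 + [I]/Ki.
α = Vmax/Vmax,app = 6.02/1.46 = 4.123.
Since α = 1 + [I]/Ki, [I]/Ki = 4.123 − 1 = 3.123 and Ki = 12.6/3.123 = 4.03 nM.

4.03 nM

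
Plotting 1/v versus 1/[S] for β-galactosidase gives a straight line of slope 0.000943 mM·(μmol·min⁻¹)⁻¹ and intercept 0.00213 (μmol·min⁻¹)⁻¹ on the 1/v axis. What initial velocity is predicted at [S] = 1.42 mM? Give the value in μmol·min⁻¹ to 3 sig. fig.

The y-intercept is 1/Vmax, so Vmax = 1/0.00213 = 469 μmol·min⁻¹.
The slope is Km/Vmax, so Km = 0.000943 × 469 = 0.443 mM.
Then v = 469 × 1.42/(0.443 + 1.42) = 358 μmol·min⁻¹.

358 μmol·min⁻¹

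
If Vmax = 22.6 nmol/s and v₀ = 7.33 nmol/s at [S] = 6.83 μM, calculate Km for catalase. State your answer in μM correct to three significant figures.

v/Vmax = 7.33/22.6 = 0.3243 = [S]/(Km+[S]).
So Km + [S] = [S]/0.3243 = 21.06 μM, giving Km = 21.06 − 6.83 = 14.2 μM.

14.2 μM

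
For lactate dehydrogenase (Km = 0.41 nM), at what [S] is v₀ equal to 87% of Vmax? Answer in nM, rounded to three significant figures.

v/Vmax = [S]/(Km+[S]) = 0.87, so [S] = Km·0.87/(1 − 0.87) = 0.41 × 6.692.
[S] = 2.74 nM.

2.74 nM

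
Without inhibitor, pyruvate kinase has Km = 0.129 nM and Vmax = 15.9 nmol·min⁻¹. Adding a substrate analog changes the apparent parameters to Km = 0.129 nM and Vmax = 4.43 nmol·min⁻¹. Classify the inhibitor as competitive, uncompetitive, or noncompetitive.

Vmax decreases (15.9 → 4.43 nmol·min⁻¹) while Km is unchanged — pure noncompetitive inhibition.

noncompetitive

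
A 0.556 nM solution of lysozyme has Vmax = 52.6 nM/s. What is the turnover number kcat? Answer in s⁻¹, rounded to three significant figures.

kcat = Vmax/[E]total = 52.6 nM/s / 0.556 nM = 94.6 s⁻¹.

94.6 s⁻¹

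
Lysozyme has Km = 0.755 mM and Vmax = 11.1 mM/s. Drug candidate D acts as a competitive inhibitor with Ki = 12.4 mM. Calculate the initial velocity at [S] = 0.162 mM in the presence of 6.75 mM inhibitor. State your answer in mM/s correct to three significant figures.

α = 1 + [I]/Ki = 1 + 6.75/12.4 = 1.544.
For a competitive inhibitor, Vmax is unchanged and the apparent Km becomes α·Km: Km,app = 1.17 mM, Vmax,app = 11.1 mM/s.
v = Vmax,app·[S]/(Km,app + [S]) = 11.1 × 0.162/(1.17 + 0.162) = 1.35 mM/s.

1.35 mM/s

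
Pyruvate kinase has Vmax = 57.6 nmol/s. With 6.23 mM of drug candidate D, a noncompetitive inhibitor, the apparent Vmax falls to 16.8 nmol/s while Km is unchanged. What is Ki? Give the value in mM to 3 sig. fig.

2.57 mM

Noncompetitive: Vmax,app = Vmax/α with α = 1 + [I]/Ki.
α = Vmax/Vmax,app = 57.6/16.8 = 3.429.
Ki = [I]/(α − 1) = 6.23/2.429 = 2.57 mM.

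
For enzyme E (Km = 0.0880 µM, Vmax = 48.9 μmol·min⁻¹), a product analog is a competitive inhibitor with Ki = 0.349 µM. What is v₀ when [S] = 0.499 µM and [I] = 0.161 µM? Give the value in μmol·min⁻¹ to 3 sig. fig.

α = 1 + [I]/Ki = 1 + 0.161/0.349 = 1.461.
For a competitive inhibitor, Vmax is unchanged and the apparent Km becomes α·Km: Km,app = 0.129 µM, Vmax,app = 48.9 μmol·min⁻¹.
v = Vmax,app·[S]/(Km,app + [S]) = 48.9 × 0.499/(0.129 + 0.499) = 38.9 μmol·min⁻¹.

38.9 μmol·min⁻¹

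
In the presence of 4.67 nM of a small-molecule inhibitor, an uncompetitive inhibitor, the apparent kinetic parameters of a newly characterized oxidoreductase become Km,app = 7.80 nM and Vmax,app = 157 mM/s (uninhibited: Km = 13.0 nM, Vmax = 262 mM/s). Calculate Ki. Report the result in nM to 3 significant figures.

6.98 nM

Uncompetitive: Vmax,app = Vmax/α (and Km,app = Km/α) with α = 1 + [I]/Ki.
α = Vmax/Vmax,app = 262/157 = 1.669.
Ki = [I]/(α − 1) = 4.67/0.6688 = 6.98 nM.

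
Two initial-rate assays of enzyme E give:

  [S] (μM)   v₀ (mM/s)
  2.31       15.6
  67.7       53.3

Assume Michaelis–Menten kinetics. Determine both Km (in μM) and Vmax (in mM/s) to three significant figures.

In reciprocal form, 1/v = (Km/Vmax)·(1/[S]) + 1/Vmax. The two points give (1/[S], 1/v) = (0.4329, 0.06410) and (0.01477, 0.01876).
Slope = (0.06410 − 0.01876)/(0.4329 − 0.01477) = 0.1084; intercept = 0.06410 − 0.1084×0.4329 = 0.01716.
Vmax = 1/intercept = 58.3 mM/s; Km = slope × Vmax = 0.1084 × 58.3 = 6.32 μM.

Km = 6.32 μM; Vmax = 58.3 mM/s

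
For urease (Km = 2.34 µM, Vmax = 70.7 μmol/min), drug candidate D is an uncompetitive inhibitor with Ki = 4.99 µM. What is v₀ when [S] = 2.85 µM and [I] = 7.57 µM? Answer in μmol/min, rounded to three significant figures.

21.2 μmol/min

With α = 1 + [I]/Ki = 1 + 7.57/4.99 = 2.517, the uncompetitive rate law is v = (Vmax/α)·[S] / (Km/α + [S]).
v = (70.7/2.517)×2.85 / (2.34/2.517 + 2.85) = 80.05/3.780 = 21.2 μmol/min.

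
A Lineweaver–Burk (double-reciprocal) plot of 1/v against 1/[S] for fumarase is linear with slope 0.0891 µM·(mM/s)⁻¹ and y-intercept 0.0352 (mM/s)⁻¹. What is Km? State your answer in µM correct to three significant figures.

2.53 µM

y-intercept = 1/Vmax ⇒ Vmax = 28.4 mM/s; slope = Km/Vmax ⇒ Km = slope × Vmax.
Km = 0.0891 × 28.4 = 2.53 µM.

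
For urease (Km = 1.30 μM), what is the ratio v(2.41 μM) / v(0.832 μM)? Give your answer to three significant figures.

1.66

Since Vmax cancels, v₂/v₁ = [S]₂(Km+[S]₁) / [S]₁(Km+[S]₂).
= 2.41×(1.30+0.832) / (0.832×(1.30+2.41)) = 5.138/3.087 = 1.66.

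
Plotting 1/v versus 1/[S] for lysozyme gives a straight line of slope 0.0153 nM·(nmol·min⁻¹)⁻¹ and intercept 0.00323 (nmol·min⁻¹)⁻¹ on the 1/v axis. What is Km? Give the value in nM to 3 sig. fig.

4.74 nM

y-intercept = 1/Vmax ⇒ Vmax = 310 nmol·min⁻¹; slope = Km/Vmax ⇒ Km = slope × Vmax.
Km = 0.0153 × 310 = 4.74 nM.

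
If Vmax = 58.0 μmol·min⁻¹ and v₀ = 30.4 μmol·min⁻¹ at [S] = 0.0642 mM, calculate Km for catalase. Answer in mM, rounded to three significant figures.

v/Vmax = 30.4/58.0 = 0.5241 = [S]/(Km+[S]).
So Km + [S] = [S]/0.5241 = 0.1225 mM, giving Km = 0.1225 − 0.0642 = 0.0583 mM.

0.0583 mM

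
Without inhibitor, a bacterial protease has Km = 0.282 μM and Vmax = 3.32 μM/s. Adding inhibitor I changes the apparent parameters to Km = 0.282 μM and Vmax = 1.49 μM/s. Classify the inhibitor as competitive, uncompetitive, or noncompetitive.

noncompetitive

Vmax decreases (3.32 → 1.49 μM/s) while Km is unchanged — pure noncompetitive inhibition.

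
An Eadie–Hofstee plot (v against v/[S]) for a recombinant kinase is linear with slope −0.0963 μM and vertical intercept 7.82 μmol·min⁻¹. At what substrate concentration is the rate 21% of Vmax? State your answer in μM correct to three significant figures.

0.0256 μM

The Eadie–Hofstee slope gives Km = 0.0963 μM (slope = −Km).
v/Vmax = [S]/(Km+[S]) = 0.21 ⇒ [S] = Km·0.21/(1−0.21) = 0.0963 × 0.2658 = 0.0256 μM.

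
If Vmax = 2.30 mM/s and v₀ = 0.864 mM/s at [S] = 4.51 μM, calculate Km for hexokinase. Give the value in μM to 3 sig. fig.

v/Vmax = 0.864/2.30 = 0.3757 = [S]/(Km+[S]).
So Km + [S] = [S]/0.3757 = 12.01 μM, giving Km = 12.01 − 4.51 = 7.50 μM.

7.50 μM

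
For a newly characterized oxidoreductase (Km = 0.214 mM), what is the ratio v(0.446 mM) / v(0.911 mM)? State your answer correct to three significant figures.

Since Vmax cancels, v₂/v₁ = [S]₂(Km+[S]₁) / [S]₁(Km+[S]₂).
= 0.446×(0.214+0.911) / (0.911×(0.214+0.446)) = 0.5018/0.6013 = 0.834.

0.834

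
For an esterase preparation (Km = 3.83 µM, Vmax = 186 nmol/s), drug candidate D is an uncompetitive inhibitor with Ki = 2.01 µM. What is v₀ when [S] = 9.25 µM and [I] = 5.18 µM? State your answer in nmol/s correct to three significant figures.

46.6 nmol/s

α = 1 + [I]/Ki = 1 + 5.18/2.01 = 3.577.
For an uncompetitive inhibitor, both parameters are divided by α, giving Vmax/α and Km/α: Km,app = 1.07 µM, Vmax,app = 52.0 nmol/s.
v = Vmax,app·[S]/(Km,app + [S]) = 52.0 × 9.25/(1.07 + 9.25) = 46.6 nmol/s.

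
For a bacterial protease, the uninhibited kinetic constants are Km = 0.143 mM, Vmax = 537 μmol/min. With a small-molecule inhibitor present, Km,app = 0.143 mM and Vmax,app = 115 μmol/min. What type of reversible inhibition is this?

Vmax decreases (537 → 115 μmol/min) while Km is unchanged — pure noncompetitive inhibition.

noncompetitive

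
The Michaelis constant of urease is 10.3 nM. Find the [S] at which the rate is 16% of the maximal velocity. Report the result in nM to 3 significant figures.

v/Vmax = [S]/(Km+[S]) = 0.16, so [S] = Km·0.16/(1 − 0.16) = 10.3 × 0.1905.
[S] = 1.96 nM.

1.96 nM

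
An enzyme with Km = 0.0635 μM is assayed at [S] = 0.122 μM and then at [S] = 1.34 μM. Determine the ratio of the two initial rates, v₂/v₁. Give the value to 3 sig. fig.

1.45

Since Vmax cancels, v₂/v₁ = [S]₂(Km+[S]₁) / [S]₁(Km+[S]₂).
= 1.34×(0.0635+0.122) / (0.122×(0.0635+1.34)) = 0.2486/0.1712 = 1.45.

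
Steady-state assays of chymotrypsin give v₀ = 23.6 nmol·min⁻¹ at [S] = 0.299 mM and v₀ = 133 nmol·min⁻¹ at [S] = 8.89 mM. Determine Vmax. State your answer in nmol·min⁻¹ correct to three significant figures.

159 nmol·min⁻¹

In reciprocal form, 1/v = (Km/Vmax)·(1/[S]) + 1/Vmax. The two points give (1/[S], 1/v) = (3.344, 0.04237) and (0.1125, 0.007519).
Slope = (0.04237 − 0.007519)/(3.344 − 0.1125) = 0.01078; intercept = 0.04237 − 0.01078×3.344 = 0.006306.
Vmax = 1/intercept = 159 nmol·min⁻¹; Km = slope × Vmax = 0.01078 × 159 = 1.71 mM.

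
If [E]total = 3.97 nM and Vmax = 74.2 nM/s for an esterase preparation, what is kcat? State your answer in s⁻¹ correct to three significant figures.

18.7 s⁻¹

kcat = Vmax/[E]total = 74.2 nM/s / 3.97 nM = 18.7 s⁻¹.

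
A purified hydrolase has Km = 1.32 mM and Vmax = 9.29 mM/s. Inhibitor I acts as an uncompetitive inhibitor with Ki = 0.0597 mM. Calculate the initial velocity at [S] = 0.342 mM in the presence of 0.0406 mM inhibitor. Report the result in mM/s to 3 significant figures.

α = 1 + [I]/Ki = 1 + 0.0406/0.0597 = 1.680.
For an uncompetitive inhibitor, both parameters are divided by α, giving Vmax/α and Km/α: Km,app = 0.786 mM, Vmax,app = 5.53 mM/s.
v = Vmax,app·[S]/(Km,app + [S]) = 5.53 × 0.342/(0.786 + 0.342) = 1.68 mM/s.

1.68 mM/s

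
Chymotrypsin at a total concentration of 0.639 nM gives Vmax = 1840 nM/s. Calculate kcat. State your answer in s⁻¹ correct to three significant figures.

2880 s⁻¹

kcat = Vmax/[E]total = 1840 nM/s / 0.639 nM = 2880 s⁻¹.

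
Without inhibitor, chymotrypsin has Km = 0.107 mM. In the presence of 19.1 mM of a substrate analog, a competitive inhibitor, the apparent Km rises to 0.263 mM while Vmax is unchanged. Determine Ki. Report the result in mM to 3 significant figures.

Competitive: Km,app = α·Km with α = 1 + [I]/Ki.
α = Km,app/Km = 0.263/0.107 = 2.458.
Since α = 1 + [I]/Ki, [I]/Ki = 2.458 − 1 = 1.458 and Ki = 19.1/1.458 = 13.1 mM.

13.1 mM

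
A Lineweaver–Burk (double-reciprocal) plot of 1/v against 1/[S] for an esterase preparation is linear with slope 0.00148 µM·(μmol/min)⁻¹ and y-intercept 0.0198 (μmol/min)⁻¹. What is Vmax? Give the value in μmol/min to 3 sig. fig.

The y-intercept of a Lineweaver–Burk plot equals 1/Vmax, so Vmax = 1/0.0198 = 50.5 μmol/min.

50.5 μmol/min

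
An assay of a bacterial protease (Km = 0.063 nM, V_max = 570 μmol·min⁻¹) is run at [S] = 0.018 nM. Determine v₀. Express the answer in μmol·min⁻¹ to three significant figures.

127 μmol·min⁻¹

v = Vmax·[S]/(Km + [S]) = 570 × 0.018 / (0.063 + 0.018)
  = 10.26 / 0.08100 = 127 μmol·min⁻¹.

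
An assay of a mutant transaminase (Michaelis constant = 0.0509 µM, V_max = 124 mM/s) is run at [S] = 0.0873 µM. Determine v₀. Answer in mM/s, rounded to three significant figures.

78.3 mM/s

[S]/(Km+[S]) = 0.0873/0.1382 = 0.6317, the fractional saturation.
v = 0.6317 × Vmax = 0.6317 × 124 = 78.3 mM/s.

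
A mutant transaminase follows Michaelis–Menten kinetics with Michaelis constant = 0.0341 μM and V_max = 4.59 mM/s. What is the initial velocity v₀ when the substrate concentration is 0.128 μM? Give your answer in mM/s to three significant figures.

v = Vmax·[S]/(Km + [S]) = 4.59 × 0.128 / (0.0341 + 0.128)
  = 0.5875 / 0.1621 = 3.62 mM/s.

3.62 mM/s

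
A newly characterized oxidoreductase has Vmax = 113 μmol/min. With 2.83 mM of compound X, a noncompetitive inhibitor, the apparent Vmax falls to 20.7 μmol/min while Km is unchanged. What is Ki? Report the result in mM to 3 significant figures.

0.635 mM

Noncompetitive: Vmax,app = Vmax/α with α = 1 + [I]/Ki.
α = Vmax/Vmax,app = 113/20.7 = 5.459.
Since α = 1 + [I]/Ki, [I]/Ki = 5.459 − 1 = 4.459 and Ki = 2.83/4.459 = 0.635 mM.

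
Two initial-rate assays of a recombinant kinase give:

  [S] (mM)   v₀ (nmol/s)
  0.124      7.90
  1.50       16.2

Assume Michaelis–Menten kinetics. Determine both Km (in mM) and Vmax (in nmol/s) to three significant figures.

Km = 0.157 mM; Vmax = 17.9 nmol/s

From v = Vmax[S]/(Km+[S]), each point gives Vmax = v(Km+[S])/[S].
Equating: 7.90(Km+0.124)/0.124 = 16.2(Km+1.50)/1.50.
63.71·Km + 7.90 = 10.80·Km + 16.2, so (63.71 − 10.80)·Km = 16.2 − 7.90.
Km = 8.300/52.91 = 0.157 mM; then Vmax = 7.90(0.157+0.124)/0.124 = 17.9 nmol/s.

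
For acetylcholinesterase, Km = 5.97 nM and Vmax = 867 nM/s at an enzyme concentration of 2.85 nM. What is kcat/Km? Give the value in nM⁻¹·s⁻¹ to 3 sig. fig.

51.0 nM⁻¹·s⁻¹

kcat = Vmax/[E]total = 867/2.85 = 304 s⁻¹.
kcat/Km = 304/5.97 = 51.0 nM⁻¹·s⁻¹.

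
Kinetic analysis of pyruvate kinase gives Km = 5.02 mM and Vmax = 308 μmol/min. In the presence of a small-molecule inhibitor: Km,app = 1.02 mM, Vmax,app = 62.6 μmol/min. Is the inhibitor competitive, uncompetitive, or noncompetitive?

Both Km and Vmax decrease by the same factor (~4.92-fold) — characteristic of uncompetitive inhibition.

uncompetitive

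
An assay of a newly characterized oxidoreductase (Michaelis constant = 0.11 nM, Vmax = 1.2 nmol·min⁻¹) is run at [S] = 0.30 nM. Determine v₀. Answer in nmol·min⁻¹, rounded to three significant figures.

v = Vmax·[S]/(Km + [S]) = 1.2 × 0.30 / (0.11 + 0.30)
  = 0.3600 / 0.4100 = 0.878 nmol·min⁻¹.

0.878 nmol·min⁻¹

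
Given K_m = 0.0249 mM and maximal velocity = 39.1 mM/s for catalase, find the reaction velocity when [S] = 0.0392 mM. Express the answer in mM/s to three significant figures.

23.9 mM/s

v = Vmax·[S]/(Km + [S]) = 39.1 × 0.0392 / (0.0249 + 0.0392)
  = 1.533 / 0.06410 = 23.9 mM/s.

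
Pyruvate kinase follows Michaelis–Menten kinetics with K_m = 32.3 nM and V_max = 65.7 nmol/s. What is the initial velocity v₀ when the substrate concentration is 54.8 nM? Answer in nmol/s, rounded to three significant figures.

41.3 nmol/s

[S]/(Km+[S]) = 54.8/87.10 = 0.6292, the fractional saturation.
v = 0.6292 × Vmax = 0.6292 × 65.7 = 41.3 nmol/s.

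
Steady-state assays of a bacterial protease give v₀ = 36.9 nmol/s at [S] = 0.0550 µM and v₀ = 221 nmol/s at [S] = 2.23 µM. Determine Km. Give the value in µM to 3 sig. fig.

0.322 µM

From v = Vmax[S]/(Km+[S]), each point gives Vmax = v(Km+[S])/[S].
Equating: 36.9(Km+0.0550)/0.0550 = 221(Km+2.23)/2.23.
670.9·Km + 36.9 = 99.10·Km + 221, so (670.9 − 99.10)·Km = 221 − 36.9.
Km = 184.1/571.8 = 0.322 µM; then Vmax = 36.9(0.322+0.0550)/0.0550 = 253 nmol/s.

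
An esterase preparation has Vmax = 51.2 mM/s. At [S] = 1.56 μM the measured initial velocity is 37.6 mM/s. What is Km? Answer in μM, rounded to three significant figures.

0.564 μM

v/Vmax = 37.6/51.2 = 0.7344 = [S]/(Km+[S]).
So Km + [S] = [S]/0.7344 = 2.124 μM, giving Km = 2.124 − 1.56 = 0.564 μM.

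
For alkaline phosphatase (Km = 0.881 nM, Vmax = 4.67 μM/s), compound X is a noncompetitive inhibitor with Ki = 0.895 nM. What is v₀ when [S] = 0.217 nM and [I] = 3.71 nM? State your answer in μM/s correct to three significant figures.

0.179 μM/s

With α = 1 + [I]/Ki = 1 + 3.71/0.895 = 5.145, the noncompetitive rate law is v = (Vmax/α)·[S] / (Km + [S]).
v = (4.67/5.145)×0.217 / (0.881 + 0.217) = 0.1970/1.098 = 0.179 μM/s.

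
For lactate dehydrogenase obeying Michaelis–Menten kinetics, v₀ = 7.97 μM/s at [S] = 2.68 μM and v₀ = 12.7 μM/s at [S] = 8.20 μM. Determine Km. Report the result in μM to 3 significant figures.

In reciprocal form, 1/v = (Km/Vmax)·(1/[S]) + 1/Vmax. The two points give (1/[S], 1/v) = (0.3731, 0.1255) and (0.1220, 0.07874).
Slope = (0.1255 − 0.07874)/(0.3731 − 0.1220) = 0.1860; intercept = 0.1255 − 0.1860×0.3731 = 0.05605.
Vmax = 1/intercept = 17.8 μM/s; Km = slope × Vmax = 0.1860 × 17.8 = 3.32 μM.

3.32 μM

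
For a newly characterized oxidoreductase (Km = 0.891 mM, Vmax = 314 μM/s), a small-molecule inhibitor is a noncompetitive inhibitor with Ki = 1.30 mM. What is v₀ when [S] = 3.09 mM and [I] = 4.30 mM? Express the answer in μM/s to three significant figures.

56.6 μM/s

α = 1 + [I]/Ki = 1 + 4.30/1.30 = 4.308.
For a noncompetitive inhibitor, Vmax is reduced to Vmax/α while Km is unchanged: Km,app = 0.891 mM, Vmax,app = 72.9 μM/s.
v = Vmax,app·[S]/(Km,app + [S]) = 72.9 × 3.09/(0.891 + 3.09) = 56.6 μM/s.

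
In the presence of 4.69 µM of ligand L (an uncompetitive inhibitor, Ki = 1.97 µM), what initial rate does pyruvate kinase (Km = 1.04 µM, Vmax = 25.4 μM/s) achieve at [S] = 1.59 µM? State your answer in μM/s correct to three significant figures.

6.30 μM/s

α = 1 + [I]/Ki = 1 + 4.69/1.97 = 3.381.
For an uncompetitive inhibitor, both parameters are divided by α, giving Vmax/α and Km/α: Km,app = 0.308 µM, Vmax,app = 7.51 μM/s.
v = Vmax,app·[S]/(Km,app + [S]) = 7.51 × 1.59/(0.308 + 1.59) = 6.30 μM/s.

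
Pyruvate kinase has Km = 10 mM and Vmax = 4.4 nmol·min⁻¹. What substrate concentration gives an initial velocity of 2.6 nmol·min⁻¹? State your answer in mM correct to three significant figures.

14.4 mM

The required fractional saturation is v/Vmax = 2.6/4.4 = 0.5909.
Then [S]/(Km+[S]) = 0.5909 ⇒ [S] = 10 × 0.5909/(1 − 0.5909) = 14.4 mM.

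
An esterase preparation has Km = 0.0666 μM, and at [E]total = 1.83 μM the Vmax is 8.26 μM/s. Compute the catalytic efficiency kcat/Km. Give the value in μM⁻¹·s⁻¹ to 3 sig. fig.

67.8 μM⁻¹·s⁻¹

kcat = Vmax/[E]total = 8.26/1.83 = 4.51 s⁻¹.
kcat/Km = 4.51/0.0666 = 67.8 μM⁻¹·s⁻¹.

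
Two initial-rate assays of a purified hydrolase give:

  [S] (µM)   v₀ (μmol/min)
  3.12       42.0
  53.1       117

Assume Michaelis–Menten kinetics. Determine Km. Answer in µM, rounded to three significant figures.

6.66 µM

In reciprocal form, 1/v = (Km/Vmax)·(1/[S]) + 1/Vmax. The two points give (1/[S], 1/v) = (0.3205, 0.02381) and (0.01883, 0.008547).
Slope = (0.02381 − 0.008547)/(0.3205 − 0.01883) = 0.05059; intercept = 0.02381 − 0.05059×0.3205 = 0.007594.
Vmax = 1/intercept = 132 μmol/min; Km = slope × Vmax = 0.05059 × 132 = 6.66 µM.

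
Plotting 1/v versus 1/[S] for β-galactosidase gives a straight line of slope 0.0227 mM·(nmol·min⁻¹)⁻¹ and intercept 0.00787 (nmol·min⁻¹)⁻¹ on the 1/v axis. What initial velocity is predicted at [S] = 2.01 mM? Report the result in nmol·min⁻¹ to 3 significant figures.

52.2 nmol·min⁻¹

The y-intercept is 1/Vmax, so Vmax = 1/0.00787 = 127 nmol·min⁻¹.
The slope is Km/Vmax, so Km = 0.0227 × 127 = 2.88 mM.
Then v = 127 × 2.01/(2.88 + 2.01) = 52.2 nmol·min⁻¹.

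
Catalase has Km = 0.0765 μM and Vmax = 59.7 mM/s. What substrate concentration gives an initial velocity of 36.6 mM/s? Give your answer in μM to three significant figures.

Rearranging v = Vmax[S]/(Km+[S]) gives [S] = Km·v/(Vmax − v).
[S] = 0.0765 × 36.6 / (59.7 − 36.6) = 2.800/23.10 = 0.121 μM.

0.121 μM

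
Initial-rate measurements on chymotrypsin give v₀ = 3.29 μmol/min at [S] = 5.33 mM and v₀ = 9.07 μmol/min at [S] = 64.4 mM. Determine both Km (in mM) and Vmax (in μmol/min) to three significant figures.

Km = 12.1 mM; Vmax = 10.8 μmol/min

From v = Vmax[S]/(Km+[S]), each point gives Vmax = v(Km+[S])/[S].
Equating: 3.29(Km+5.33)/5.33 = 9.07(Km+64.4)/64.4.
0.6173·Km + 3.29 = 0.1408·Km + 9.07, so (0.6173 − 0.1408)·Km = 9.07 − 3.29.
Km = 5.780/0.4764 = 12.1 mM; then Vmax = 3.29(12.1+5.33)/5.33 = 10.8 μmol/min.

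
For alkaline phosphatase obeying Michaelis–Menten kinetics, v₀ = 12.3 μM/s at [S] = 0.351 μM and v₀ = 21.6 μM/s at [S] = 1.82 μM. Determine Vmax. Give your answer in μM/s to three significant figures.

26.4 μM/s

From v = Vmax[S]/(Km+[S]), each point gives Vmax = v(Km+[S])/[S].
Equating: 12.3(Km+0.351)/0.351 = 21.6(Km+1.82)/1.82.
35.04·Km + 12.3 = 11.87·Km + 21.6, so (35.04 − 11.87)·Km = 21.6 − 12.3.
Km = 9.300/23.17 = 0.401 μM; then Vmax = 12.3(0.401+0.351)/0.351 = 26.4 μM/s.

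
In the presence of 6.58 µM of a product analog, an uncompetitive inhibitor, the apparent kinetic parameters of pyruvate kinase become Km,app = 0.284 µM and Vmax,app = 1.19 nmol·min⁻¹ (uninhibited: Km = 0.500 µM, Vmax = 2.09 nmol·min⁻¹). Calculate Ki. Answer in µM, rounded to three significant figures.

Uncompetitive: Vmax,app = Vmax/α (and Km,app = Km/α) with α = 1 + [I]/Ki.
α = Vmax/Vmax,app = 2.09/1.19 = 1.756.
Ki = [I]/(α − 1) = 6.58/0.7563 = 8.70 µM.

8.70 µM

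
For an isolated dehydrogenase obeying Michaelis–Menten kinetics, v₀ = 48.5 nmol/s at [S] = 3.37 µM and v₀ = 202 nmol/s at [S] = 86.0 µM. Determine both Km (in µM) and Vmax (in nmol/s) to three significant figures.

Km = 12.7 µM; Vmax = 232 nmol/s

In reciprocal form, 1/v = (Km/Vmax)·(1/[S]) + 1/Vmax. The two points give (1/[S], 1/v) = (0.2967, 0.02062) and (0.01163, 0.004950).
Slope = (0.02062 − 0.004950)/(0.2967 − 0.01163) = 0.05495; intercept = 0.02062 − 0.05495×0.2967 = 0.004311.
Vmax = 1/intercept = 232 nmol/s; Km = slope × Vmax = 0.05495 × 232 = 12.7 µM.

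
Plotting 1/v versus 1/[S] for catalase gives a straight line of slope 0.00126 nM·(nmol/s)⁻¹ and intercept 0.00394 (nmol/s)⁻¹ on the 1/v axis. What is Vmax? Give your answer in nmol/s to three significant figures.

The y-intercept of a Lineweaver–Burk plot equals 1/Vmax, so Vmax = 1/0.00394 = 254 nmol/s.

254 nmol/s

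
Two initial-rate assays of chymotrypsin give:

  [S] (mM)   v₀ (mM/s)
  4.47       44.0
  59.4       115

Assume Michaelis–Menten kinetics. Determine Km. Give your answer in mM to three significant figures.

8.98 mM

From v = Vmax[S]/(Km+[S]), each point gives Vmax = v(Km+[S])/[S].
Equating: 44.0(Km+4.47)/4.47 = 115(Km+59.4)/59.4.
9.843·Km + 44.0 = 1.936·Km + 115, so (9.843 − 1.936)·Km = 115 − 44.0.
Km = 71.00/7.907 = 8.98 mM; then Vmax = 44.0(8.98+4.47)/4.47 = 132 mM/s.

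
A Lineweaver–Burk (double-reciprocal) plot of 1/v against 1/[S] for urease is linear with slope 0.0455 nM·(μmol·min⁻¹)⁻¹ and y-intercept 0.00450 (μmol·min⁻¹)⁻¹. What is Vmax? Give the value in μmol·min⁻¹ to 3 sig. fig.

222 μmol·min⁻¹

The y-intercept of a Lineweaver–Burk plot equals 1/Vmax, so Vmax = 1/0.00450 = 222 μmol·min⁻¹.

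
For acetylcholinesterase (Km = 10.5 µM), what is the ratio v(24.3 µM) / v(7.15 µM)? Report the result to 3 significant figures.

Since Vmax cancels, v₂/v₁ = [S]₂(Km+[S]₁) / [S]₁(Km+[S]₂).
= 24.3×(10.5+7.15) / (7.15×(10.5+24.3)) = 428.9/248.8 = 1.72.

1.72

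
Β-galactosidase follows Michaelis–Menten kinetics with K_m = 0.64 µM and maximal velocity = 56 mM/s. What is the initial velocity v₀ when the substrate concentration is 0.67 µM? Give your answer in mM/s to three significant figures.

v = Vmax·[S]/(Km + [S]) = 56 × 0.67 / (0.64 + 0.67)
  = 37.52 / 1.310 = 28.6 mM/s.

28.6 mM/s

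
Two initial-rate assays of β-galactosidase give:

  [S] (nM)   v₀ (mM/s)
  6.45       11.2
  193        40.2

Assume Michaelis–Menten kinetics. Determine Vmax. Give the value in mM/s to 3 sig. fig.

In reciprocal form, 1/v = (Km/Vmax)·(1/[S]) + 1/Vmax. The two points give (1/[S], 1/v) = (0.1550, 0.08929) and (0.005181, 0.02488).
Slope = (0.08929 − 0.02488)/(0.1550 − 0.005181) = 0.4298; intercept = 0.08929 − 0.4298×0.1550 = 0.02265.
Vmax = 1/intercept = 44.2 mM/s; Km = slope × Vmax = 0.4298 × 44.2 = 19.0 nM.

44.2 mM/s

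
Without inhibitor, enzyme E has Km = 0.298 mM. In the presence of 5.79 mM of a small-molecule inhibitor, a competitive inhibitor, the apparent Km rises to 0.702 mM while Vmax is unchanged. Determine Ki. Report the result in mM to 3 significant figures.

4.27 mM

Competitive: Km,app = α·Km with α = 1 + [I]/Ki.
α = Km,app/Km = 0.702/0.298 = 2.356.
Ki = [I]/(α − 1) = 5.79/1.356 = 4.27 mM.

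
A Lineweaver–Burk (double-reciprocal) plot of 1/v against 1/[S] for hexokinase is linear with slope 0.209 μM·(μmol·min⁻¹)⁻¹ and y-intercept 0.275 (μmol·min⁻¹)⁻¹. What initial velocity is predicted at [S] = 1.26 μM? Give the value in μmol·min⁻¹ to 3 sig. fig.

The y-intercept is 1/Vmax, so Vmax = 1/0.275 = 3.64 μmol·min⁻¹.
The slope is Km/Vmax, so Km = 0.209 × 3.64 = 0.760 μM.
Then v = 3.64 × 1.26/(0.760 + 1.26) = 2.27 μmol·min⁻¹.

2.27 μmol·min⁻¹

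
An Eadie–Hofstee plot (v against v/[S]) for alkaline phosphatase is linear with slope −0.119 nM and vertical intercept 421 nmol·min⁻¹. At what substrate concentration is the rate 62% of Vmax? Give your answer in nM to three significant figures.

0.194 nM

The Eadie–Hofstee slope gives Km = 0.119 nM (slope = −Km).
v/Vmax = [S]/(Km+[S]) = 0.62 ⇒ [S] = Km·0.62/(1−0.62) = 0.119 × 1.632 = 0.194 nM.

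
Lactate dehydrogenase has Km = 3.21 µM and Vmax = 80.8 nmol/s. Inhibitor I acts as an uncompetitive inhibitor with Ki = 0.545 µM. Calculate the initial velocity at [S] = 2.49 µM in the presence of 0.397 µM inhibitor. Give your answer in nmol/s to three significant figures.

α = 1 + [I]/Ki = 1 + 0.397/0.545 = 1.728.
For an uncompetitive inhibitor, both parameters are divided by α, giving Vmax/α and Km/α: Km,app = 1.86 µM, Vmax,app = 46.7 nmol/s.
v = Vmax,app·[S]/(Km,app + [S]) = 46.7 × 2.49/(1.86 + 2.49) = 26.8 nmol/s.

26.8 nmol/s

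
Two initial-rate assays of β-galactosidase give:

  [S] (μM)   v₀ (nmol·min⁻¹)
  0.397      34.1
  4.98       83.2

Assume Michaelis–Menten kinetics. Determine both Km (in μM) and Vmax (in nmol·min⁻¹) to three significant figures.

Km = 0.710 μM; Vmax = 95.1 nmol·min⁻¹

From v = Vmax[S]/(Km+[S]), each point gives Vmax = v(Km+[S])/[S].
Equating: 34.1(Km+0.397)/0.397 = 83.2(Km+4.98)/4.98.
85.89·Km + 34.1 = 16.71·Km + 83.2, so (85.89 − 16.71)·Km = 83.2 − 34.1.
Km = 49.10/69.19 = 0.710 μM; then Vmax = 34.1(0.710+0.397)/0.397 = 95.1 nmol·min⁻¹.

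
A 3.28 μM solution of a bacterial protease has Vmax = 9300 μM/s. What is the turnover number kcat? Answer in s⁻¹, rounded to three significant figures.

kcat = Vmax/[E]total = 9300 μM/s / 3.28 μM = 2840 s⁻¹.

2840 s⁻¹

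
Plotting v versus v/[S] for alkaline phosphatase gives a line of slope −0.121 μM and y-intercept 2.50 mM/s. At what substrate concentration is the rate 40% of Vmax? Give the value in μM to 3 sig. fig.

The Eadie–Hofstee slope gives Km = 0.121 μM (slope = −Km).
v/Vmax = [S]/(Km+[S]) = 0.4 ⇒ [S] = Km·0.4/(1−0.4) = 0.121 × 0.6667 = 0.0807 μM.

0.0807 μM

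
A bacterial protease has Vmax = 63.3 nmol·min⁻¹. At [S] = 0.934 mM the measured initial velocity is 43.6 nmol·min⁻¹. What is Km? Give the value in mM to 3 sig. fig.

From v = Vmax[S]/(Km+[S]), Km = [S](Vmax − v)/v.
Km = 0.934 × (63.3 − 43.6) / 43.6 = 18.40/43.6 = 0.422 mM.

0.422 mM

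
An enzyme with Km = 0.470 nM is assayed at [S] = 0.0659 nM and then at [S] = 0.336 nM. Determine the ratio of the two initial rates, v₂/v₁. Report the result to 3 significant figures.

The fractional saturations are [S]/(Km+[S]) = 0.0659/0.5359 = 0.1230 and 0.336/0.8060 = 0.4169.
v₂/v₁ is just their ratio: 0.4169/0.1230 = 3.39.

3.39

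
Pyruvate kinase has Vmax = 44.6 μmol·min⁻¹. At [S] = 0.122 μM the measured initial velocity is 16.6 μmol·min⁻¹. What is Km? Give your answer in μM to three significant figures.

From v = Vmax[S]/(Km+[S]), Km = [S](Vmax − v)/v.
Km = 0.122 × (44.6 − 16.6) / 16.6 = 3.416/16.6 = 0.206 μM.

0.206 μM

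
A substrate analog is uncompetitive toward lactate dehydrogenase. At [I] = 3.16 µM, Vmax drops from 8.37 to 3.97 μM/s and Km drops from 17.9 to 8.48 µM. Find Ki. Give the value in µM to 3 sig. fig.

2.85 µM

Uncompetitive: Vmax,app = Vmax/α (and Km,app = Km/α) with α = 1 + [I]/Ki.
α = Vmax/Vmax,app = 8.37/3.97 = 2.108.
Ki = [I]/(α − 1) = 3.16/1.108 = 2.85 µM.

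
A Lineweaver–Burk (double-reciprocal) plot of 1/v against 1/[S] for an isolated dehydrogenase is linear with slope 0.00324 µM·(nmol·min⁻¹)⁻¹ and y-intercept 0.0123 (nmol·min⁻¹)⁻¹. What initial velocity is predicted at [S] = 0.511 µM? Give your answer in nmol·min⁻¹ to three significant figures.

53.6 nmol·min⁻¹

The y-intercept is 1/Vmax, so Vmax = 1/0.0123 = 81.3 nmol·min⁻¹.
The slope is Km/Vmax, so Km = 0.00324 × 81.3 = 0.263 µM.
Then v = 81.3 × 0.511/(0.263 + 0.511) = 53.6 nmol·min⁻¹.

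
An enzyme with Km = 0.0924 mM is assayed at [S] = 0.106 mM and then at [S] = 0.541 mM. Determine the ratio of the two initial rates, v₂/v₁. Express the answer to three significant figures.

Since Vmax cancels, v₂/v₁ = [S]₂(Km+[S]₁) / [S]₁(Km+[S]₂).
= 0.541×(0.0924+0.106) / (0.106×(0.0924+0.541)) = 0.1073/0.06714 = 1.60.

1.60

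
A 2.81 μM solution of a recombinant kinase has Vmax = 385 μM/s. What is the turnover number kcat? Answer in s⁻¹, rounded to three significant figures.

137 s⁻¹

kcat = Vmax/[E]total = 385 μM/s / 2.81 μM = 137 s⁻¹.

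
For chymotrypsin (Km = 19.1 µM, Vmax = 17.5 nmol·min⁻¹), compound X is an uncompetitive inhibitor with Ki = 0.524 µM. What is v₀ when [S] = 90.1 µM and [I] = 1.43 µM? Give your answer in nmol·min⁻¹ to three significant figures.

4.44 nmol·min⁻¹

α = 1 + [I]/Ki = 1 + 1.43/0.524 = 3.729.
For an uncompetitive inhibitor, both parameters are divided by α, giving Vmax/α and Km/α: Km,app = 5.12 µM, Vmax,app = 4.69 nmol·min⁻¹.
v = Vmax,app·[S]/(Km,app + [S]) = 4.69 × 90.1/(5.12 + 90.1) = 4.44 nmol·min⁻¹.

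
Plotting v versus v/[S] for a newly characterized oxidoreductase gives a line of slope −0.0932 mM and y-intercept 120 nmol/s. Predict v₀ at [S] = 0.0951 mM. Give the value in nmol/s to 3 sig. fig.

In the Eadie–Hofstee form v = Vmax − Km·(v/[S]), the slope is −Km and the intercept is Vmax, so Km = 0.0932 mM and Vmax = 120 nmol/s.
v = 120 × 0.0951/(0.0932 + 0.0951) = 60.6 nmol/s.

60.6 nmol/s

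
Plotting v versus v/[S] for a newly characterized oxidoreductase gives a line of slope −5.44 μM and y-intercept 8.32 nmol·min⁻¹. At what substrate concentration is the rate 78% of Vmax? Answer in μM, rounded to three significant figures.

19.3 μM

The Eadie–Hofstee slope gives Km = 5.44 μM (slope = −Km).
v/Vmax = [S]/(Km+[S]) = 0.78 ⇒ [S] = Km·0.78/(1−0.78) = 5.44 × 3.545 = 19.3 μM.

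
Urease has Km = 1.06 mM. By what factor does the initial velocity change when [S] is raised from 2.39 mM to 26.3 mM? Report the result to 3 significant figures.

1.39

The fractional saturations are [S]/(Km+[S]) = 2.39/3.450 = 0.6928 and 26.3/27.36 = 0.9613.
v₂/v₁ is just their ratio: 0.9613/0.6928 = 1.39.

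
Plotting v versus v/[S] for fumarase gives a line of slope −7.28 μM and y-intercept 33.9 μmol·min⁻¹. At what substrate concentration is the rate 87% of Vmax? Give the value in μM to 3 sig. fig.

The Eadie–Hofstee slope gives Km = 7.28 μM (slope = −Km).
v/Vmax = [S]/(Km+[S]) = 0.87 ⇒ [S] = Km·0.87/(1−0.87) = 7.28 × 6.692 = 48.7 μM.

48.7 μM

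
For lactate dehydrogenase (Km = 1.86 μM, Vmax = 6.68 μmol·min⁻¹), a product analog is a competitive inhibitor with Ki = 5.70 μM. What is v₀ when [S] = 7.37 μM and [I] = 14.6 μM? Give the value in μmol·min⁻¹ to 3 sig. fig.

3.52 μmol·min⁻¹

α = 1 + [I]/Ki = 1 + 14.6/5.70 = 3.561.
For a competitive inhibitor, Vmax is unchanged and the apparent Km becomes α·Km: Km,app = 6.62 μM, Vmax,app = 6.68 μmol·min⁻¹.
v = Vmax,app·[S]/(Km,app + [S]) = 6.68 × 7.37/(6.62 + 7.37) = 3.52 μmol·min⁻¹.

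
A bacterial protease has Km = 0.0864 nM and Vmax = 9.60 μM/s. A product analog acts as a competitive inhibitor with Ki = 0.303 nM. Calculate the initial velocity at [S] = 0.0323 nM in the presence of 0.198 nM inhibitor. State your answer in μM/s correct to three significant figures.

α = 1 + [I]/Ki = 1 + 0.198/0.303 = 1.653.
For a competitive inhibitor, Vmax is unchanged and the apparent Km becomes α·Km: Km,app = 0.143 nM, Vmax,app = 9.60 μM/s.
v = Vmax,app·[S]/(Km,app + [S]) = 9.60 × 0.0323/(0.143 + 0.0323) = 1.77 μM/s.

1.77 μM/s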